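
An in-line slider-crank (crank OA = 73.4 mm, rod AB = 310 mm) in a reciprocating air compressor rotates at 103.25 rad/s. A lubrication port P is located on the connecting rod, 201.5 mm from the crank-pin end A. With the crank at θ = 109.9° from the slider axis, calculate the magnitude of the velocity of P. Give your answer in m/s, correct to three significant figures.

6.80

ω = 103.2 rad/s.  Crank-pin speed |V_A| = rω = 7.5786 m/s, perpendicular to OA.
Rod angle: sinφ = −(r/L) sinθ ⇒ φ = -12.864°; ω_rod = −rω cosθ/√(L²−r²sin²θ) = +8.5355 rad/s.
V_P = V_A + ω_rod × AP, with AP = 0.2015 m along the rod.
Components: V_Px = −rω sinθ − a·ω_rod·sinφ = -6.7431 m/s;  V_Py = rω cosθ + a·ω_rod·cosφ = -0.90285 m/s.
|V_P| = √(V_Px² + V_Py²) = 6.8033 m/s.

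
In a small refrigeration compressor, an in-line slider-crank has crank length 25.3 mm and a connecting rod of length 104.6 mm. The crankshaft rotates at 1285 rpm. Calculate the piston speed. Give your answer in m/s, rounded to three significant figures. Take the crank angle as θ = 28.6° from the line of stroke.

1.98

ω = 2π·1285/60 = 134.6 rad/s
For an in-line slider-crank, x = r cosθ + √(L² − r² sin²θ), so v = −rω sinθ·[1 + r cosθ/√(L² − r² sin²θ)].
With r = 0.0253 m, L = 0.1046 m, θ = 28.6°: √(L² − r² sin²θ) = 0.1039 m.
v = −0.0253·134.6·0.47869·[1 + 0.0253·0.87798/0.1039] = -1.9781 m/s.
|v| = 1.9781 m/s.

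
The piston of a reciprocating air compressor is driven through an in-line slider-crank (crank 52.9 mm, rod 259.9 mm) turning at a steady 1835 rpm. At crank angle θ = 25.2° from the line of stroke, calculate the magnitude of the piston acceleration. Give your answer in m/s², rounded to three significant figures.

2020

ω = 2π·1835/60 = 192.2 rad/s
x(θ) = r cosθ + √(L² − r² sin²θ); with ω constant, a = ω²·d²x/dθ².
d²x/dθ² = −r cosθ − r²(cos2θ)/√u − r⁴ sin²2θ/(4u^{3/2}),  u = L² − r² sin²θ = 0.0670407 m².
Substituting r = 0.0529 m, L = 0.2599 m, θ = 25.2°: d²x/dθ² = -0.054822 m.
a = ω²·d²x/dθ² = (192.2)²·(-0.054822) = -2024.3 m/s²;  |a| = 2024.3 m/s².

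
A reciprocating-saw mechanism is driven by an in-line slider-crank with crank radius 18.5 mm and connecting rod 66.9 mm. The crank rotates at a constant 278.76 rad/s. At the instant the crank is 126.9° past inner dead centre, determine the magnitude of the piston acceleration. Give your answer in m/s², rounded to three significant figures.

ω = 278.8 rad/s
x(θ) = r cosθ + √(L² − r² sin²θ); with ω constant, a = ω²·d²x/dθ².
d²x/dθ² = −r cosθ − r²(cos2θ)/√u − r⁴ sin²2θ/(4u^{3/2}),  u = L² − r² sin²θ = 0.00425674 m².
Substituting r = 0.0185 m, L = 0.0669 m, θ = 126.9°: d²x/dθ² = +0.012474 m.
a = ω²·d²x/dθ² = (278.8)²·(+0.012474) = +969.32 m/s²;  |a| = 969.32 m/s².

969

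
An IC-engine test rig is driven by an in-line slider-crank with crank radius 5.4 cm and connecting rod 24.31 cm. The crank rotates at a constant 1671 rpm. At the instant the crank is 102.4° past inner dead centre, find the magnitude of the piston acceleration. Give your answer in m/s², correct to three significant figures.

696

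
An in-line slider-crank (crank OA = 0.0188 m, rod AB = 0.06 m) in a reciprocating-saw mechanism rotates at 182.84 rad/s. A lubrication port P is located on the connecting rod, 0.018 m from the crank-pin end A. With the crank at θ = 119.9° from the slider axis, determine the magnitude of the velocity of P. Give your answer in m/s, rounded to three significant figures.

ω = 182.8 rad/s.  Crank-pin speed |V_A| = rω = 3.4374 m/s, perpendicular to OA.
Rod angle: sinφ = −(r/L) sinθ ⇒ φ = -15.761°; ω_rod = −rω cosθ/√(L²−r²sin²θ) = +29.674 rad/s.
V_P = V_A + ω_rod × AP, with AP = 0.018 m along the rod.
Components: V_Px = −rω sinθ − a·ω_rod·sinφ = -2.8348 m/s;  V_Py = rω cosθ + a·ω_rod·cosφ = -1.1994 m/s.
|V_P| = √(V_Px² + V_Py²) = 3.0781 m/s.

3.08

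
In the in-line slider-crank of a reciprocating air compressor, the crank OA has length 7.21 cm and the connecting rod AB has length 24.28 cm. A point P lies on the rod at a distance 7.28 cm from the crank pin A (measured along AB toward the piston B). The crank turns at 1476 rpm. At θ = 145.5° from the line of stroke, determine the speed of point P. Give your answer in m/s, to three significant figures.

8.69

ω = 154.6 rad/s.  Crank-pin speed |V_A| = rω = 11.144 m/s, perpendicular to OA.
Rod angle: sinφ = −(r/L) sinθ ⇒ φ = -9.683°; ω_rod = −rω cosθ/√(L²−r²sin²θ) = +38.373 rad/s.
V_P = V_A + ω_rod × AP, with AP = 0.0728 m along the rod.
Components: V_Px = −rω sinθ − a·ω_rod·sinφ = -5.8423 m/s;  V_Py = rω cosθ + a·ω_rod·cosφ = -6.4305 m/s.
|V_P| = √(V_Px² + V_Py²) = 8.6881 m/s.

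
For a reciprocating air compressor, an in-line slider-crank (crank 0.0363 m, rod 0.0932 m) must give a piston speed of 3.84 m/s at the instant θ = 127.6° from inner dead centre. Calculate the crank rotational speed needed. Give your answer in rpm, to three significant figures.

For an in-line slider-crank, |v_piston| = rω|sinθ|·[1 + r cosθ/√(L² − r² sin²θ)].
With r = 0.0363 m, L = 0.0932 m, θ = 127.6°: the bracketed kinematic factor |dx/dθ| = 0.021575 m.
ω = v/|dx/dθ| = 3.84/0.021575 = 177.99 rad/s.
N = 60ω/(2π) = 1699.6 rpm.

1700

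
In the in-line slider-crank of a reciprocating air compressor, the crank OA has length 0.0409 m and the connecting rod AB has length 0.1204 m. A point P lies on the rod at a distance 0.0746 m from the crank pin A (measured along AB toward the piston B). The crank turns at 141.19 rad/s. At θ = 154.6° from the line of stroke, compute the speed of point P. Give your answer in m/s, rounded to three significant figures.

2.82

ω = 141.2 rad/s.  Crank-pin speed |V_A| = rω = 5.7747 m/s, perpendicular to OA.
Rod angle: sinφ = −(r/L) sinθ ⇒ φ = -8.378°; ω_rod = −rω cosθ/√(L²−r²sin²θ) = +43.794 rad/s.
V_P = V_A + ω_rod × AP, with AP = 0.0746 m along the rod.
Components: V_Px = −rω sinθ − a·ω_rod·sinφ = -2.0009 m/s;  V_Py = rω cosθ + a·ω_rod·cosφ = -1.9843 m/s.
|V_P| = √(V_Px² + V_Py²) = 2.818 m/s.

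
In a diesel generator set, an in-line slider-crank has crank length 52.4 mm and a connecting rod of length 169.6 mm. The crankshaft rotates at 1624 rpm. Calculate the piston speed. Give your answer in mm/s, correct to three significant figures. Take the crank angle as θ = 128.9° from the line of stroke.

5550

ω = 2π·1624/60 = 170.1 rad/s
For an in-line slider-crank, x = r cosθ + √(L² − r² sin²θ), so v = −rω sinθ·[1 + r cosθ/√(L² − r² sin²θ)].
With r = 0.0524 m, L = 0.1696 m, θ = 128.9°: √(L² − r² sin²θ) = 0.16462 m.
v = −0.0524·170.1·0.77824·[1 + 0.0524·-0.62796/0.16462] = -5.549 m/s.
|v| = 5.549 m/s = 5549 mm/s.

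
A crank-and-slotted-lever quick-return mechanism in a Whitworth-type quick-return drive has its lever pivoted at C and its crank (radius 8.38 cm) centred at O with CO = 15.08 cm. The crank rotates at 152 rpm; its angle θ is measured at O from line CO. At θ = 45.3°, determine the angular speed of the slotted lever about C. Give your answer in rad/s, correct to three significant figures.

5.33

ω = 15.92 rad/s (from 152 rpm).
Crank pin A relative to C: A = (d + r cosθ, r sinθ); lever angle φ = atan2(r sinθ, d + r cosθ).
Differentiating tanφ: φ̇ = rω(d cosθ + r)/(d² + r² + 2dr cosθ).
d² + r² + 2dr cosθ = |CA|² = 0.0475407 m²;  d cosθ + r = +0.18987 m.
|ω_lever| = |0.0838·15.92·+0.18987| / 0.0475407 = 5.3273 rad/s.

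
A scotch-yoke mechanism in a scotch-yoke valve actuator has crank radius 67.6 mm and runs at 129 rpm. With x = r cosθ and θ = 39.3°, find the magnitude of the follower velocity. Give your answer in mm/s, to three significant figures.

ω = 13.51 rad/s (from 129 rpm).
x = r cosθ ⇒ ẋ = −rω sinθ.
|v| = rω|sinθ| = 0.0676·13.51·|sin 39.3°| = 0.5784 m/s = 578.4 mm/s.

578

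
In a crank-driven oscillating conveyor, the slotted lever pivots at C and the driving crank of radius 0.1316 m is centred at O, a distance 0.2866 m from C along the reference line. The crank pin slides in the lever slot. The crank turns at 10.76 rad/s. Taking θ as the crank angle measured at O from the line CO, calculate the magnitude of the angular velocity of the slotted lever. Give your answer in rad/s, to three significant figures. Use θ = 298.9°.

2.81

ω = 10.76 rad/s
Crank pin A relative to C: A = (d + r cosθ, r sinθ); lever angle φ = atan2(r sinθ, d + r cosθ).
Differentiating tanφ: φ̇ = rω(d cosθ + r)/(d² + r² + 2dr cosθ).
d² + r² + 2dr cosθ = |CA|² = 0.135914 m²;  d cosθ + r = +0.27011 m.
|ω_lever| = |0.1316·10.76·+0.27011| / 0.135914 = 2.8141 rad/s.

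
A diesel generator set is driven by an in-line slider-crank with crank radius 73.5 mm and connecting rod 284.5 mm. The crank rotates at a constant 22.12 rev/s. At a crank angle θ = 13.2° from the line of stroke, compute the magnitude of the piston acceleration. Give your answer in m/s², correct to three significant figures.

ω = 2π·22.1 = 139 rad/s
x(θ) = r cosθ + √(L² − r² sin²θ); with ω constant, a = ω²·d²x/dθ².
d²x/dθ² = −r cosθ − r²(cos2θ)/√u − r⁴ sin²2θ/(4u^{3/2}),  u = L² − r² sin²θ = 0.0806586 m².
Substituting r = 0.0735 m, L = 0.2845 m, θ = 13.2°: d²x/dθ² = -0.088659 m.
a = ω²·d²x/dθ² = (139)²·(-0.088659) = -1712.6 m/s²;  |a| = 1712.6 m/s².

1710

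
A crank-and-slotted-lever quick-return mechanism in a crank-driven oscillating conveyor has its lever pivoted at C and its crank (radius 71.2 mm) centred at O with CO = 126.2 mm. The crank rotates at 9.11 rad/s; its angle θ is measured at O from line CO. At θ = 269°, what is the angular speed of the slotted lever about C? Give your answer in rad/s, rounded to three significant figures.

2.16

ω = 9.11 rad/s
Crank pin A relative to C: A = (d + r cosθ, r sinθ); lever angle φ = atan2(r sinθ, d + r cosθ).
Differentiating tanφ: φ̇ = rω(d cosθ + r)/(d² + r² + 2dr cosθ).
d² + r² + 2dr cosθ = |CA|² = 0.0206822 m²;  d cosθ + r = +0.068998 m.
|ω_lever| = |0.0712·9.11·+0.068998| / 0.0206822 = 2.1639 rad/s.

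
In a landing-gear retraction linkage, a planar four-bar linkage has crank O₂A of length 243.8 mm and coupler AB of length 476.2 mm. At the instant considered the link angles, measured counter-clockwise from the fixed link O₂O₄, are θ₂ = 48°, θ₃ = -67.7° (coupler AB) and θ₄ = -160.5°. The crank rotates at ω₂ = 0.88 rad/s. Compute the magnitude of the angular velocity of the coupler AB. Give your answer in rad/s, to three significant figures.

0.215

ω₂ = 0.88 rad/s
Differentiating the loop-closure r₂e^{iθ₂}+r₃e^{iθ₃}=r₁+r₄e^{iθ₄} gives r₂ω₂e^{iθ₂}+r₃ω₃e^{iθ₃}=r₄ω₄e^{iθ₄}.
Eliminating the other unknown: ω₃ = r₂ω₂ sin(θ₄−θ₂) / [r₃ sin(θ₃−θ₄)].
Numerator sine = +0.47716; denominator sine = +0.99881.
Result = 0.2438·0.88·(+0.47716) / (0.4762·(+0.99881)) = +0.21523 rad/s; magnitude 0.21523 rad/s.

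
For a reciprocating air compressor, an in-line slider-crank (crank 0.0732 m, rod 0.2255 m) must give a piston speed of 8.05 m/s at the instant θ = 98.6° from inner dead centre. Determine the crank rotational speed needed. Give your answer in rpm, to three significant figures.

For an in-line slider-crank, |v_piston| = rω|sinθ|·[1 + r cosθ/√(L² − r² sin²θ)].
With r = 0.0732 m, L = 0.2255 m, θ = 98.6°: the bracketed kinematic factor |dx/dθ| = 0.068667 m.
ω = v/|dx/dθ| = 8.05/0.068667 = 117.23 rad/s.
N = 60ω/(2π) = 1119.5 rpm.

1120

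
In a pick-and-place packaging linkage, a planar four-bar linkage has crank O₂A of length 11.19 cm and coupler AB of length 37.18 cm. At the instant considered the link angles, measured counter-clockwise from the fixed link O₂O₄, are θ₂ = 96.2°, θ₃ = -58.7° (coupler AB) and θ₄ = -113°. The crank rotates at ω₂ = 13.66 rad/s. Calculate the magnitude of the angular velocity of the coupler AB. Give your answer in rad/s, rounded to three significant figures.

ω₂ = 13.66 rad/s
Differentiating the loop-closure r₂e^{iθ₂}+r₃e^{iθ₃}=r₁+r₄e^{iθ₄} gives r₂ω₂e^{iθ₂}+r₃ω₃e^{iθ₃}=r₄ω₄e^{iθ₄}.
Eliminating the other unknown: ω₃ = r₂ω₂ sin(θ₄−θ₂) / [r₃ sin(θ₃−θ₄)].
Numerator sine = +0.48786; denominator sine = +0.81208.
Result = 0.1119·13.66·(+0.48786) / (0.3718·(+0.81208)) = +2.4698 rad/s; magnitude 2.4698 rad/s.

2.47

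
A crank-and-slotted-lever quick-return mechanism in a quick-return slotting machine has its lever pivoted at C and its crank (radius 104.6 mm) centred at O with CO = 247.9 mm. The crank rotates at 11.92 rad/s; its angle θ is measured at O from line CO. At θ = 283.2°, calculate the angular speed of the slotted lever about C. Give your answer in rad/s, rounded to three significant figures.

2.39

ω = 11.92 rad/s
Crank pin A relative to C: A = (d + r cosθ, r sinθ); lever angle φ = atan2(r sinθ, d + r cosθ).
Differentiating tanφ: φ̇ = rω(d cosθ + r)/(d² + r² + 2dr cosθ).
d² + r² + 2dr cosθ = |CA|² = 0.084238 m²;  d cosθ + r = +0.16121 m.
|ω_lever| = |0.1046·11.92·+0.16121| / 0.084238 = 2.3861 rad/s.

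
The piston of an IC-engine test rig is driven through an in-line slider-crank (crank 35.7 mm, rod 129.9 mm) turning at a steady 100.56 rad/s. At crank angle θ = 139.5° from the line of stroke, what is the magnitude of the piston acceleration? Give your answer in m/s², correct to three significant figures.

257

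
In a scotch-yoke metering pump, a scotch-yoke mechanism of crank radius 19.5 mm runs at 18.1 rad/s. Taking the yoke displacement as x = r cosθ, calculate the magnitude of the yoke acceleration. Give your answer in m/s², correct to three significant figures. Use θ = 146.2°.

ω = 18.1 rad/s
x = r cosθ ⇒ ẍ = −rω² cosθ (ω constant).
|a| = rω²|cosθ| = 0.0195·(18.1)²·|cos 146.2°| = 5.3087 m/s².

5.31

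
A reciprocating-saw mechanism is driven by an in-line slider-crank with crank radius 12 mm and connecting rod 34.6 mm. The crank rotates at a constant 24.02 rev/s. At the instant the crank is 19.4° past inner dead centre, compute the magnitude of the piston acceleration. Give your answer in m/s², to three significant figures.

ω = 2π·24 = 150.9 rad/s
x(θ) = r cosθ + √(L² − r² sin²θ); with ω constant, a = ω²·d²x/dθ².
d²x/dθ² = −r cosθ − r²(cos2θ)/√u − r⁴ sin²2θ/(4u^{3/2}),  u = L² − r² sin²θ = 0.00118127 m².
Substituting r = 0.012 m, L = 0.0346 m, θ = 19.4°: d²x/dθ² = -0.014634 m.
a = ω²·d²x/dθ² = (150.9)²·(-0.014634) = -333.33 m/s²;  |a| = 333.33 m/s².

333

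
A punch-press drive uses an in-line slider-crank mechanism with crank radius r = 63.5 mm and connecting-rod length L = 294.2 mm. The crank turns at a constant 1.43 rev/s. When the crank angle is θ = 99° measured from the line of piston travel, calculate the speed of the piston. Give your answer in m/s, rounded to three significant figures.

0.544

ω = 2π·1.43 = 8.985 rad/s
For an in-line slider-crank, x = r cosθ + √(L² − r² sin²θ), so v = −rω sinθ·[1 + r cosθ/√(L² − r² sin²θ)].
With r = 0.0635 m, L = 0.2942 m, θ = 99°: √(L² − r² sin²θ) = 0.28744 m.
v = −0.0635·8.985·0.98769·[1 + 0.0635·-0.15643/0.28744] = -0.54405 m/s.
|v| = 0.54405 m/s.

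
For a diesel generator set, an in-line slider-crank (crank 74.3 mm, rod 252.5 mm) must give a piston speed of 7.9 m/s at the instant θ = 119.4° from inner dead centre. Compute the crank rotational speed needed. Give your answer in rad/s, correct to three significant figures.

143

For an in-line slider-crank, |v_piston| = rω|sinθ|·[1 + r cosθ/√(L² − r² sin²θ)].
With r = 0.0743 m, L = 0.2525 m, θ = 119.4°: the bracketed kinematic factor |dx/dθ| = 0.055057 m.
ω = v/|dx/dθ| = 7.9/0.055057 = 143.49 rad/s.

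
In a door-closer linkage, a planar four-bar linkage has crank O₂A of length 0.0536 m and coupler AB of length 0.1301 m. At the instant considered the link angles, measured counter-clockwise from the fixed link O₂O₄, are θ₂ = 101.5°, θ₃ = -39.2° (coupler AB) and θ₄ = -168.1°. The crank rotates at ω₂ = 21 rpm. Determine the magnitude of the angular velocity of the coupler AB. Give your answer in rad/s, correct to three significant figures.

ω₂ = 2.199 rad/s (from 21 rpm).
Differentiating the loop-closure r₂e^{iθ₂}+r₃e^{iθ₃}=r₁+r₄e^{iθ₄} gives r₂ω₂e^{iθ₂}+r₃ω₃e^{iθ₃}=r₄ω₄e^{iθ₄}.
Eliminating the other unknown: ω₃ = r₂ω₂ sin(θ₄−θ₂) / [r₃ sin(θ₃−θ₄)].
Numerator sine = +0.99998; denominator sine = +0.77824.
Result = 0.0536·2.199·(+0.99998) / (0.1301·(+0.77824)) = +1.1642 rad/s; magnitude 1.1642 rad/s.

1.16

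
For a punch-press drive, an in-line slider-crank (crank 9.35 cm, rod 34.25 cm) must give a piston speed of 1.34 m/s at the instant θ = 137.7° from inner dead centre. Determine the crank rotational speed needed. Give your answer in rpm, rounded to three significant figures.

256

For an in-line slider-crank, |v_piston| = rω|sinθ|·[1 + r cosθ/√(L² − r² sin²θ)].
With r = 0.0935 m, L = 0.3425 m, θ = 137.7°: the bracketed kinematic factor |dx/dθ| = 0.050001 m.
ω = v/|dx/dθ| = 1.34/0.050001 = 26.8 rad/s.
N = 60ω/(2π) = 255.92 rpm.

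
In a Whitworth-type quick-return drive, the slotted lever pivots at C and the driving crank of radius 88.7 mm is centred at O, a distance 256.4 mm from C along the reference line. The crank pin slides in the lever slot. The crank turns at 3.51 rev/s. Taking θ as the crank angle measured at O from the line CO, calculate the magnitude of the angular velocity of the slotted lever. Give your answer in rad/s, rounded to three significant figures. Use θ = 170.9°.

ω = 22.05 rad/s (from 3.51 rev/s).
Crank pin A relative to C: A = (d + r cosθ, r sinθ); lever angle φ = atan2(r sinθ, d + r cosθ).
Differentiating tanφ: φ̇ = rω(d cosθ + r)/(d² + r² + 2dr cosθ).
d² + r² + 2dr cosθ = |CA|² = 0.0286958 m²;  d cosθ + r = -0.16447 m.
|ω_lever| = |0.0887·22.05·-0.16447| / 0.0286958 = 11.212 rad/s.

11.2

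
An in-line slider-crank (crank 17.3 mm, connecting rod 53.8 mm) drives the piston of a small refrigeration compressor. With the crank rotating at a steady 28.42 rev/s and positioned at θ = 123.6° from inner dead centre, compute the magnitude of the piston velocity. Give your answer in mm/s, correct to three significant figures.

2100

ω = 2π·28.4 = 178.6 rad/s
For an in-line slider-crank, x = r cosθ + √(L² − r² sin²θ), so v = −rω sinθ·[1 + r cosθ/√(L² − r² sin²θ)].
With r = 0.0173 m, L = 0.0538 m, θ = 123.6°: √(L² − r² sin²θ) = 0.051834 m.
v = −0.0173·178.6·0.83292·[1 + 0.0173·-0.55339/0.051834] = -2.0978 m/s.
|v| = 2.0978 m/s = 2097.8 mm/s.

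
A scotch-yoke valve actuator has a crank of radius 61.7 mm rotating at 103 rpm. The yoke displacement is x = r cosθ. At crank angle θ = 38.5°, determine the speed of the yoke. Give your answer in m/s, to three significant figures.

ω = 10.79 rad/s (from 103 rpm).
x = r cosθ ⇒ ẋ = −rω sinθ.
|v| = rω|sinθ| = 0.0617·10.79·|sin 38.5°| = 0.41429 m/s.

0.414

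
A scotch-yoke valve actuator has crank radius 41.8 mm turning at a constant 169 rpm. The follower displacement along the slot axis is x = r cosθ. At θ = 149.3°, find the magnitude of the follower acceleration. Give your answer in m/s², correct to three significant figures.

11.3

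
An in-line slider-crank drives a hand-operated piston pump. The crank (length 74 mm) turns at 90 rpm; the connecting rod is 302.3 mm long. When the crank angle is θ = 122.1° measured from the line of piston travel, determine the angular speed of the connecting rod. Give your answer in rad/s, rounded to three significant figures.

1.25

ω = 9.425 rad/s (converted from 90 rpm).
The rod makes angle φ with the slider axis where L sinφ = r sinθ; differentiating, L cosφ·φ̇ = r ω cosθ.
L cosφ = √(L² − r² sin²θ) = 0.29573 m.
|ω_rod| = r ω |cosθ| / √(L² − r² sin²θ) = 0.074·9.425·0.53140/0.29573 = 1.2532 rad/s.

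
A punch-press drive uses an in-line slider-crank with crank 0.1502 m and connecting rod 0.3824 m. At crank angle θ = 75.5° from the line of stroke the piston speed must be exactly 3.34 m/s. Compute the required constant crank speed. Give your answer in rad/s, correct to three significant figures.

20.8

For an in-line slider-crank, |v_piston| = rω|sinθ|·[1 + r cosθ/√(L² − r² sin²θ)].
With r = 0.1502 m, L = 0.3824 m, θ = 75.5°: the bracketed kinematic factor |dx/dθ| = 0.16088 m.
ω = v/|dx/dθ| = 3.34/0.16088 = 20.761 rad/s.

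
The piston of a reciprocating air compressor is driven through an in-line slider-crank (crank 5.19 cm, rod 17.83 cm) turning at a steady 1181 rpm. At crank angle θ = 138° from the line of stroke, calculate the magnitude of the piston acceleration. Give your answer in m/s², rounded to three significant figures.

ω = 2π·1181/60 = 123.7 rad/s
x(θ) = r cosθ + √(L² − r² sin²θ); with ω constant, a = ω²·d²x/dθ².
d²x/dθ² = −r cosθ − r²(cos2θ)/√u − r⁴ sin²2θ/(4u^{3/2}),  u = L² − r² sin²θ = 0.0305849 m².
Substituting r = 0.0519 m, L = 0.1783 m, θ = 138°: d²x/dθ² = +0.036624 m.
a = ω²·d²x/dθ² = (123.7)²·(+0.036624) = +560.17 m/s²;  |a| = 560.17 m/s².

560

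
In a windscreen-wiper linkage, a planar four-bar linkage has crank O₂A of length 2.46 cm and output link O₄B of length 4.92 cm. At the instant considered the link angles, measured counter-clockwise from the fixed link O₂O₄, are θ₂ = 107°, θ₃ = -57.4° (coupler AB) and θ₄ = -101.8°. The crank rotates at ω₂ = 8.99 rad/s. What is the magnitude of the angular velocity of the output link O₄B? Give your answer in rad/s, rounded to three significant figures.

1.73

ω₂ = 8.99 rad/s
Differentiating the loop-closure r₂e^{iθ₂}+r₃e^{iθ₃}=r₁+r₄e^{iθ₄} gives r₂ω₂e^{iθ₂}+r₃ω₃e^{iθ₃}=r₄ω₄e^{iθ₄}.
Eliminating the other unknown: ω₄ = r₂ω₂ sin(θ₂−θ₃) / [r₄ sin(θ₄−θ₃)].
Numerator sine = +0.26892; denominator sine = -0.69966.
Result = 0.0246·8.99·(+0.26892) / (0.0492·(-0.69966)) = -1.7277 rad/s; magnitude 1.7277 rad/s.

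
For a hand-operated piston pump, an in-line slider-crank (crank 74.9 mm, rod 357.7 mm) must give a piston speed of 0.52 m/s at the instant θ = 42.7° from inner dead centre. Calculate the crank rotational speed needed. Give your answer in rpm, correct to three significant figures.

For an in-line slider-crank, |v_piston| = rω|sinθ|·[1 + r cosθ/√(L² − r² sin²θ)].
With r = 0.0749 m, L = 0.3577 m, θ = 42.7°: the bracketed kinematic factor |dx/dθ| = 0.058691 m.
ω = v/|dx/dθ| = 0.52/0.058691 = 8.86 rad/s.
N = 60ω/(2π) = 84.607 rpm.

84.6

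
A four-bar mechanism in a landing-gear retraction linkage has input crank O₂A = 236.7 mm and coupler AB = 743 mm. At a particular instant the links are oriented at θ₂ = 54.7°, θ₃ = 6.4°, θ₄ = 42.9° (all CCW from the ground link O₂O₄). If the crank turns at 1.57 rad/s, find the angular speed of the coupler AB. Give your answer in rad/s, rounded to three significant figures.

0.172

ω₂ = 1.57 rad/s
Differentiating the loop-closure r₂e^{iθ₂}+r₃e^{iθ₃}=r₁+r₄e^{iθ₄} gives r₂ω₂e^{iθ₂}+r₃ω₃e^{iθ₃}=r₄ω₄e^{iθ₄}.
Eliminating the other unknown: ω₃ = r₂ω₂ sin(θ₄−θ₂) / [r₃ sin(θ₃−θ₄)].
Numerator sine = -0.20450; denominator sine = -0.59482.
Result = 0.2367·1.57·(-0.20450) / (0.743·(-0.59482)) = +0.17195 rad/s; magnitude 0.17195 rad/s.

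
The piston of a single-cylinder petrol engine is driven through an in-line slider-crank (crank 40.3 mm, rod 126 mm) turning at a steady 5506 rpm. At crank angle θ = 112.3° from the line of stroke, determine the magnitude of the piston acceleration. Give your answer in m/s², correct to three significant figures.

8220

ω = 2π·5506/60 = 576.6 rad/s
x(θ) = r cosθ + √(L² − r² sin²θ); with ω constant, a = ω²·d²x/dθ².
d²x/dθ² = −r cosθ − r²(cos2θ)/√u − r⁴ sin²2θ/(4u^{3/2}),  u = L² − r² sin²θ = 0.0144858 m².
Substituting r = 0.0403 m, L = 0.126 m, θ = 112.3°: d²x/dθ² = +0.024714 m.
a = ω²·d²x/dθ² = (576.6)²·(+0.024714) = +8216.1 m/s²;  |a| = 8216.1 m/s².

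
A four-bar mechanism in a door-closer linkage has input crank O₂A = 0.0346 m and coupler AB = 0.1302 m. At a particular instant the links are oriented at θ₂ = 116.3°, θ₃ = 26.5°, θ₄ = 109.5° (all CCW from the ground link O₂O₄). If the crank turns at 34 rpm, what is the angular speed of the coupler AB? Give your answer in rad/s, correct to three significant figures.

ω₂ = 3.56 rad/s (from 34 rpm).
Differentiating the loop-closure r₂e^{iθ₂}+r₃e^{iθ₃}=r₁+r₄e^{iθ₄} gives r₂ω₂e^{iθ₂}+r₃ω₃e^{iθ₃}=r₄ω₄e^{iθ₄}.
Eliminating the other unknown: ω₃ = r₂ω₂ sin(θ₄−θ₂) / [r₃ sin(θ₃−θ₄)].
Numerator sine = -0.11840; denominator sine = -0.99255.
Result = 0.0346·3.56·(-0.11840) / (0.1302·(-0.99255)) = +0.11287 rad/s; magnitude 0.11287 rad/s.

0.113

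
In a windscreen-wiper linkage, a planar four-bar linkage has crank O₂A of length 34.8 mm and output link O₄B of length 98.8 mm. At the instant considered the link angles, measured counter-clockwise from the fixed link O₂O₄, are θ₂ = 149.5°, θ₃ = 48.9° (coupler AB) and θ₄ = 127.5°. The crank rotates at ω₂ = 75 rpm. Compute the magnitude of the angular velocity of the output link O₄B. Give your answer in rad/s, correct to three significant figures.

2.77

ω₂ = 7.854 rad/s (from 75 rpm).
Differentiating the loop-closure r₂e^{iθ₂}+r₃e^{iθ₃}=r₁+r₄e^{iθ₄} gives r₂ω₂e^{iθ₂}+r₃ω₃e^{iθ₃}=r₄ω₄e^{iθ₄}.
Eliminating the other unknown: ω₄ = r₂ω₂ sin(θ₂−θ₃) / [r₄ sin(θ₄−θ₃)].
Numerator sine = +0.98294; denominator sine = +0.98027.
Result = 0.0348·7.854·(+0.98294) / (0.0988·(+0.98027)) = +2.7739 rad/s; magnitude 2.7739 rad/s.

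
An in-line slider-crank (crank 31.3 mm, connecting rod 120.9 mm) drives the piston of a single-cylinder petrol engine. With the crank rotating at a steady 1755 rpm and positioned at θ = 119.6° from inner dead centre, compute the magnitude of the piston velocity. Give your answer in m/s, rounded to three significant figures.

4.35

ω = 2π·1755/60 = 183.8 rad/s
For an in-line slider-crank, x = r cosθ + √(L² − r² sin²θ), so v = −rω sinθ·[1 + r cosθ/√(L² − r² sin²θ)].
With r = 0.0313 m, L = 0.1209 m, θ = 119.6°: √(L² − r² sin²θ) = 0.1178 m.
v = −0.0313·183.8·0.86949·[1 + 0.0313·-0.49394/0.1178] = -4.3452 m/s.
|v| = 4.3452 m/s.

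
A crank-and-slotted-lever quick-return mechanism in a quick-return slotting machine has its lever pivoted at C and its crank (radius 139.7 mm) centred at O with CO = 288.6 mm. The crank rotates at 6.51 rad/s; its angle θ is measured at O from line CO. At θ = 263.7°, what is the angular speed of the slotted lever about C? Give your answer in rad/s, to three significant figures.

1.05

ω = 6.51 rad/s
Crank pin A relative to C: A = (d + r cosθ, r sinθ); lever angle φ = atan2(r sinθ, d + r cosθ).
Differentiating tanφ: φ̇ = rω(d cosθ + r)/(d² + r² + 2dr cosθ).
d² + r² + 2dr cosθ = |CA|² = 0.0939576 m²;  d cosθ + r = +0.10803 m.
|ω_lever| = |0.1397·6.51·+0.10803| / 0.0939576 = 1.0457 rad/s.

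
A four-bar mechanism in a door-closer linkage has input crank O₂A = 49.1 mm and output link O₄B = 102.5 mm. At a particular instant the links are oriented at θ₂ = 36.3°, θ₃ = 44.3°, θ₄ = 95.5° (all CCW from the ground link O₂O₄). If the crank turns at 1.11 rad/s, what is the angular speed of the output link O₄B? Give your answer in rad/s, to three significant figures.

0.0950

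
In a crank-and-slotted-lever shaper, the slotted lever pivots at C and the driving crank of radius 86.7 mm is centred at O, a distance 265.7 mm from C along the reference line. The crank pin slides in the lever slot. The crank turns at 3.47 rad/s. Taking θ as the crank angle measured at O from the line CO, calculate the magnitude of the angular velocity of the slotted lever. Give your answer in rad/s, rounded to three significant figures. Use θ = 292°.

ω = 3.47 rad/s
Crank pin A relative to C: A = (d + r cosθ, r sinθ); lever angle φ = atan2(r sinθ, d + r cosθ).
Differentiating tanφ: φ̇ = rω(d cosθ + r)/(d² + r² + 2dr cosθ).
d² + r² + 2dr cosθ = |CA|² = 0.0953724 m²;  d cosθ + r = +0.18623 m.
|ω_lever| = |0.0867·3.47·+0.18623| / 0.0953724 = 0.58747 rad/s.

0.587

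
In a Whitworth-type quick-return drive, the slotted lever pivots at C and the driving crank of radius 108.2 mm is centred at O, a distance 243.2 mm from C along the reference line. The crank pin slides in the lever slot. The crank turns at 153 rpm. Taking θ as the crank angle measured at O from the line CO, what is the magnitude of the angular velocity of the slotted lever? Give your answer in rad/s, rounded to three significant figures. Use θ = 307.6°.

ω = 16.02 rad/s (from 153 rpm).
Crank pin A relative to C: A = (d + r cosθ, r sinθ); lever angle φ = atan2(r sinθ, d + r cosθ).
Differentiating tanφ: φ̇ = rω(d cosθ + r)/(d² + r² + 2dr cosθ).
d² + r² + 2dr cosθ = |CA|² = 0.102964 m²;  d cosθ + r = +0.25659 m.
|ω_lever| = |0.1082·16.02·+0.25659| / 0.102964 = 4.3201 rad/s.

4.32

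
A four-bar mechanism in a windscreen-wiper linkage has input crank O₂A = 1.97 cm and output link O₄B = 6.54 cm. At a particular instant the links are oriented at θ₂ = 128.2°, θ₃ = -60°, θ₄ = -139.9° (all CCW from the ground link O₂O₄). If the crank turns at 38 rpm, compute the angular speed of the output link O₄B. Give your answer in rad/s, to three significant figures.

0.174

ω₂ = 3.979 rad/s (from 38 rpm).
Differentiating the loop-closure r₂e^{iθ₂}+r₃e^{iθ₃}=r₁+r₄e^{iθ₄} gives r₂ω₂e^{iθ₂}+r₃ω₃e^{iθ₃}=r₄ω₄e^{iθ₄}.
Eliminating the other unknown: ω₄ = r₂ω₂ sin(θ₂−θ₃) / [r₄ sin(θ₄−θ₃)].
Numerator sine = -0.14263; denominator sine = -0.98450.
Result = 0.0197·3.979·(-0.14263) / (0.0654·(-0.98450)) = +0.17366 rad/s; magnitude 0.17366 rad/s.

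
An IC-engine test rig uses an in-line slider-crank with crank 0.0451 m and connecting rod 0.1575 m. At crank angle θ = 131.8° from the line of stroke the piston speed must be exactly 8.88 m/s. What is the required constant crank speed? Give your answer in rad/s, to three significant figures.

For an in-line slider-crank, |v_piston| = rω|sinθ|·[1 + r cosθ/√(L² − r² sin²θ)].
With r = 0.0451 m, L = 0.1575 m, θ = 131.8°: the bracketed kinematic factor |dx/dθ| = 0.027053 m.
ω = v/|dx/dθ| = 8.88/0.027053 = 328.25 rad/s.

328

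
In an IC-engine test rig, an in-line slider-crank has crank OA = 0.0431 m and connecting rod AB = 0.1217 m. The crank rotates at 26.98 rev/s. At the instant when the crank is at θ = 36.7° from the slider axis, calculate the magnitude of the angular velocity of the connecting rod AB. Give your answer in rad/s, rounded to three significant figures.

ω = 169.5 rad/s (converted from 26.98 rev/s).
The rod makes angle φ with the slider axis where L sinφ = r sinθ; differentiating, L cosφ·φ̇ = r ω cosθ.
L cosφ = √(L² − r² sin²θ) = 0.11894 m.
|ω_rod| = r ω |cosθ| / √(L² − r² sin²θ) = 0.0431·169.5·0.80178/0.11894 = 49.251 rad/s.

49.3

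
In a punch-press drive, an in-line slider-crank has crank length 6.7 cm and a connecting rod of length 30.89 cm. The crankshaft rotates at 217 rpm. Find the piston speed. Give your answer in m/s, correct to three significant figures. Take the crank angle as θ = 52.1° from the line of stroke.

1.36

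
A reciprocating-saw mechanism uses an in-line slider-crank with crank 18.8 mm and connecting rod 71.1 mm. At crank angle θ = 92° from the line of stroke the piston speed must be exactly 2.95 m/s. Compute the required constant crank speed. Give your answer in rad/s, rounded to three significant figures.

For an in-line slider-crank, |v_piston| = rω|sinθ|·[1 + r cosθ/√(L² − r² sin²θ)].
With r = 0.0188 m, L = 0.0711 m, θ = 92°: the bracketed kinematic factor |dx/dθ| = 0.018609 m.
ω = v/|dx/dθ| = 2.95/0.018609 = 158.53 rad/s.

159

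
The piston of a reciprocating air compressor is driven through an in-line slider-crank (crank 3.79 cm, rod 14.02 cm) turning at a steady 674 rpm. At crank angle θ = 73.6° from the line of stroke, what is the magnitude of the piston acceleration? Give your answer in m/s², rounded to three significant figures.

ω = 2π·674/60 = 70.58 rad/s
x(θ) = r cosθ + √(L² − r² sin²θ); with ω constant, a = ω²·d²x/dθ².
d²x/dθ² = −r cosθ − r²(cos2θ)/√u − r⁴ sin²2θ/(4u^{3/2}),  u = L² − r² sin²θ = 0.0183341 m².
Substituting r = 0.0379 m, L = 0.1402 m, θ = 73.6°: d²x/dθ² = -0.0018447 m.
a = ω²·d²x/dθ² = (70.58)²·(-0.0018447) = -9.1896 m/s²;  |a| = 9.1896 m/s².

9.19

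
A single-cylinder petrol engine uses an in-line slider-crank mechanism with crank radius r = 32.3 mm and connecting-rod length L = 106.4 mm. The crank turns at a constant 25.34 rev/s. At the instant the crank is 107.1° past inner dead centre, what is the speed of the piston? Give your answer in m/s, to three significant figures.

4.46

ω = 2π·25.3 = 159.2 rad/s
For an in-line slider-crank, x = r cosθ + √(L² − r² sin²θ), so v = −rω sinθ·[1 + r cosθ/√(L² − r² sin²θ)].
With r = 0.0323 m, L = 0.1064 m, θ = 107.1°: √(L² − r² sin²θ) = 0.10182 m.
v = −0.0323·159.2·0.95579·[1 + 0.0323·-0.29404/0.10182] = -4.4569 m/s.
|v| = 4.4569 m/s.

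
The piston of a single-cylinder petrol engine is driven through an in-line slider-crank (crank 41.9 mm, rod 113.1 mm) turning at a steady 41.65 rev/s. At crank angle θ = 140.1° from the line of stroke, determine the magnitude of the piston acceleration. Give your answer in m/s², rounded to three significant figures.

1970

ω = 2π·41.6 = 261.7 rad/s
x(θ) = r cosθ + √(L² − r² sin²θ); with ω constant, a = ω²·d²x/dθ².
d²x/dθ² = −r cosθ − r²(cos2θ)/√u − r⁴ sin²2θ/(4u^{3/2}),  u = L² − r² sin²θ = 0.0120693 m².
Substituting r = 0.0419 m, L = 0.1131 m, θ = 140.1°: d²x/dθ² = +0.028751 m.
a = ω²·d²x/dθ² = (261.7)²·(+0.028751) = +1969 m/s²;  |a| = 1969 m/s².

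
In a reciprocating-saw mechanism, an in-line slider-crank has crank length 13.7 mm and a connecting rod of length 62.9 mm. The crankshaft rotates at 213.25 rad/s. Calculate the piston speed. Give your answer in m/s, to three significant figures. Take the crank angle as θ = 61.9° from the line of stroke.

2.85

ω = 213.2 rad/s
For an in-line slider-crank, x = r cosθ + √(L² − r² sin²θ), so v = −rω sinθ·[1 + r cosθ/√(L² − r² sin²θ)].
With r = 0.0137 m, L = 0.0629 m, θ = 61.9°: √(L² − r² sin²θ) = 0.061728 m.
v = −0.0137·213.2·0.88213·[1 + 0.0137·0.47101/0.061728] = -2.8466 m/s.
|v| = 2.8466 m/s.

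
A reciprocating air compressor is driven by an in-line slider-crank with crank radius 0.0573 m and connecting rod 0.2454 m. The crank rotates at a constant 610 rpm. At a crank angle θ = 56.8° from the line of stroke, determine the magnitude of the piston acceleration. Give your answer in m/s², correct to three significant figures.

ω = 2π·610/60 = 63.88 rad/s
x(θ) = r cosθ + √(L² − r² sin²θ); with ω constant, a = ω²·d²x/dθ².
d²x/dθ² = −r cosθ − r²(cos2θ)/√u − r⁴ sin²2θ/(4u^{3/2}),  u = L² − r² sin²θ = 0.0579223 m².
Substituting r = 0.0573 m, L = 0.2454 m, θ = 56.8°: d²x/dθ² = -0.026076 m.
a = ω²·d²x/dθ² = (63.88)²·(-0.026076) = -106.4 m/s²;  |a| = 106.4 m/s².

106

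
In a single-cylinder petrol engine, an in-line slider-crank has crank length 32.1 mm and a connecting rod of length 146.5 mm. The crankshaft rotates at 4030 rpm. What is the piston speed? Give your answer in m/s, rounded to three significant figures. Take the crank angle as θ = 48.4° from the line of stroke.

11.6

ω = 2π·4030/60 = 422 rad/s
For an in-line slider-crank, x = r cosθ + √(L² − r² sin²θ), so v = −rω sinθ·[1 + r cosθ/√(L² − r² sin²θ)].
With r = 0.0321 m, L = 0.1465 m, θ = 48.4°: √(L² − r² sin²θ) = 0.14452 m.
v = −0.0321·422·0.74780·[1 + 0.0321·0.66393/0.14452] = -11.624 m/s.
|v| = 11.624 m/s.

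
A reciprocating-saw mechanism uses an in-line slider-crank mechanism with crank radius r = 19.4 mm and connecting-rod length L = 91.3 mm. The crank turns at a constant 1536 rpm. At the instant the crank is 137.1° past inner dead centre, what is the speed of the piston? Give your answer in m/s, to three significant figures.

1.79

ω = 2π·1536/60 = 160.8 rad/s
For an in-line slider-crank, x = r cosθ + √(L² − r² sin²θ), so v = −rω sinθ·[1 + r cosθ/√(L² − r² sin²θ)].
With r = 0.0194 m, L = 0.0913 m, θ = 137.1°: √(L² − r² sin²θ) = 0.09034 m.
v = −0.0194·160.8·0.68072·[1 + 0.0194·-0.73254/0.09034] = -1.79 m/s.
|v| = 1.79 m/s.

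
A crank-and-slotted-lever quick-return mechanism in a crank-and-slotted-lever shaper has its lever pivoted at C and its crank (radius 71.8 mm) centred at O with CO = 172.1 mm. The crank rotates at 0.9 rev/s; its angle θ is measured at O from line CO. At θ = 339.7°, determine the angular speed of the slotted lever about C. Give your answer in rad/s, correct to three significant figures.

1.63

ω = 5.655 rad/s (from 0.9 rev/s).
Crank pin A relative to C: A = (d + r cosθ, r sinθ); lever angle φ = atan2(r sinθ, d + r cosθ).
Differentiating tanφ: φ̇ = rω(d cosθ + r)/(d² + r² + 2dr cosθ).
d² + r² + 2dr cosθ = |CA|² = 0.0579522 m²;  d cosθ + r = +0.23321 m.
|ω_lever| = |0.0718·5.655·+0.23321| / 0.0579522 = 1.6339 rad/s.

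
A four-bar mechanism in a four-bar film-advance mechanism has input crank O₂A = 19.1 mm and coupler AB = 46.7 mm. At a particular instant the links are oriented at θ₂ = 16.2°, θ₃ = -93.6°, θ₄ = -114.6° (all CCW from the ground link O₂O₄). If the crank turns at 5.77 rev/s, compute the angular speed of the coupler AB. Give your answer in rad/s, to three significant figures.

31.3

ω₂ = 36.25 rad/s (from 5.77 rev/s).
Differentiating the loop-closure r₂e^{iθ₂}+r₃e^{iθ₃}=r₁+r₄e^{iθ₄} gives r₂ω₂e^{iθ₂}+r₃ω₃e^{iθ₃}=r₄ω₄e^{iθ₄}.
Eliminating the other unknown: ω₃ = r₂ω₂ sin(θ₄−θ₂) / [r₃ sin(θ₃−θ₄)].
Numerator sine = -0.75700; denominator sine = +0.35837.
Result = 0.0191·36.25·(-0.75700) / (0.0467·(+0.35837)) = -31.321 rad/s; magnitude 31.321 rad/s.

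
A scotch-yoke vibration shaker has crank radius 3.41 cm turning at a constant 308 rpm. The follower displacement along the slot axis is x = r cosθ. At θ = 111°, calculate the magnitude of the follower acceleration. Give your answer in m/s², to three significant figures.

ω = 32.25 rad/s (from 308 rpm).
x = r cosθ ⇒ ẍ = −rω² cosθ (ω constant).
|a| = rω²|cosθ| = 0.0341·(32.25)²·|cos 111°| = 12.713 m/s².

12.7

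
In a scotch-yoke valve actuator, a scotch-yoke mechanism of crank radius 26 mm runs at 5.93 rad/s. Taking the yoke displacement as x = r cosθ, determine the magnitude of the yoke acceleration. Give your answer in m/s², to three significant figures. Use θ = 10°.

ω = 5.93 rad/s
x = r cosθ ⇒ ẍ = −rω² cosθ (ω constant).
|a| = rω²|cosθ| = 0.026·(5.93)²·|cos 10°| = 0.9004 m/s².

0.900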